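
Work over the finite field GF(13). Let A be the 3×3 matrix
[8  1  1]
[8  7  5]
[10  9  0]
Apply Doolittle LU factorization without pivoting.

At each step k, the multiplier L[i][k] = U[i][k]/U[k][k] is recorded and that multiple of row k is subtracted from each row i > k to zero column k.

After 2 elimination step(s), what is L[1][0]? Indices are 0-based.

L[1][0] = 1

k=0: U[0][0]=8
  eliminate (1,0): mult=1, new row 1: (0, 6, 4); set L[1][0]=1
  eliminate (2,0): mult=11, new row 2: (0, 11, 2); set L[2][0]=11
k=1: U[1][1]=6
  eliminate (2,1): mult=4, new row 2: (0, 0, 12); set L[2][1]=4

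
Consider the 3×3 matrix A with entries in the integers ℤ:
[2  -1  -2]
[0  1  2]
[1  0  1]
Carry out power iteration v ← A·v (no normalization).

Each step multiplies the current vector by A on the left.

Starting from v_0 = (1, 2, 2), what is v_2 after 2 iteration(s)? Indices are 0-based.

v_2 = (-20, 12, -1)

v_0 = (1, 2, 2).
v_1 = A·v_0 = (-4, 6, 3).
v_2 = A·v_1 = (-20, 12, -1).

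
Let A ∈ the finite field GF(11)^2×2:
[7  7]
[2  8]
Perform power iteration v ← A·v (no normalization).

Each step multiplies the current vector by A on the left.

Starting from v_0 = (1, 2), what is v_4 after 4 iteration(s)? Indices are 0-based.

v_0 = (1, 2).
v_1 = A·v_0 = (10, 7).
v_2 = A·v_1 = (9, 10).
v_3 = A·v_2 = (1, 10).
v_4 = A·v_3 = (0, 5).

v_4 = (0, 5)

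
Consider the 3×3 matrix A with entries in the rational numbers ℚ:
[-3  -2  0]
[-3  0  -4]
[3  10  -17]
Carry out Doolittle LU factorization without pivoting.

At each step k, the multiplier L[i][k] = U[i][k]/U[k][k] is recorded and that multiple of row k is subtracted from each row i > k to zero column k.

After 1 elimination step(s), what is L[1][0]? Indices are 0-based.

L[1][0] = 1

Step 1: pivot at (0,0) is -3.
  row1 ← row1 − (1)·row0  ⇒  L[1][0]=1, U row1=(0, 2, -4)
  row2 ← row2 − (-1)·row0  ⇒  L[2][0]=-1, U row2=(0, 8, -17)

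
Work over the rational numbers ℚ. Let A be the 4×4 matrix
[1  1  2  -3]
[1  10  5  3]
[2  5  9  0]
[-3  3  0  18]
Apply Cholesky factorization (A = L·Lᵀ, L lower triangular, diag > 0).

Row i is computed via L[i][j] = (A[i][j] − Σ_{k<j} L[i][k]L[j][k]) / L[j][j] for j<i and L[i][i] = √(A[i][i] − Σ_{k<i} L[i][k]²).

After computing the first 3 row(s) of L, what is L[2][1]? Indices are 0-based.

Step 1: L[0][0] = √(1) = 1.
  L[1][0] = (1) / L[0][0] = 1.
Step 2: L[1][1] = √(9) = 3.
  L[2][0] = (2) / L[0][0] = 2.
  L[2][1] = (3) / L[1][1] = 1.
Step 3: L[2][2] = √(4) = 2.

L[2][1] = 1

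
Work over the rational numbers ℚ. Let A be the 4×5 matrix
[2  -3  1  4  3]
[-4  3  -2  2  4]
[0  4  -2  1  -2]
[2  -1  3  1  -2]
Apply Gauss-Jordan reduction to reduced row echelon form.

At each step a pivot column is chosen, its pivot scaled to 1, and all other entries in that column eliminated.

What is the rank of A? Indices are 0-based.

step 1: normalize row 0 (÷2) = (1, -3/2, 1/2, 2, 3/2)
  row 1: subtract -4×row0 = (0, -3, 0, 10, 10)
  row 3: subtract 2×row0 = (0, 2, 2, -3, -5)
step 2: normalize row 1 (÷-3) = (0, 1, 0, -10/3, -10/3)
  row 0: subtract -3/2×row1 = (1, 0, 1/2, -3, -7/2)
  row 2: subtract 4×row1 = (0, 0, -2, 43/3, 34/3)
  row 3: subtract 2×row1 = (0, 0, 2, 11/3, 5/3)
step 3: normalize row 2 (÷-2) = (0, 0, 1, -43/6, -17/3)
  row 0: subtract 1/2×row2 = (1, 0, 0, 7/12, -2/3)
  row 3: subtract 2×row2 = (0, 0, 0, 18, 13)
step 4: normalize row 3 (÷18) = (0, 0, 0, 1, 13/18)
  row 0: subtract 7/12×row3 = (1, 0, 0, 0, -235/216)
  row 1: subtract -10/3×row3 = (0, 1, 0, 0, -25/27)
  row 2: subtract -43/6×row3 = (0, 0, 1, 0, -53/108)

rank = 4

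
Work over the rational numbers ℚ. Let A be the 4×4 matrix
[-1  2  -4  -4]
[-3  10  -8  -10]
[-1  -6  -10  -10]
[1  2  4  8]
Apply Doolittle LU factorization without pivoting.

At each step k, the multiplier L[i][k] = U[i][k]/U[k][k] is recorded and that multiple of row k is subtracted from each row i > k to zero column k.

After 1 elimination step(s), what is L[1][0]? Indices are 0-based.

Step 1: pivot at (0,0) is -1.
  row1 ← row1 − (3)·row0  ⇒  L[1][0]=3, U row1=(0, 4, 4, 2)
  row2 ← row2 − (1)·row0  ⇒  L[2][0]=1, U row2=(0, -8, -6, -6)
  row3 ← row3 − (-1)·row0  ⇒  L[3][0]=-1, U row3=(0, 4, 0, 4)

L[1][0] = 3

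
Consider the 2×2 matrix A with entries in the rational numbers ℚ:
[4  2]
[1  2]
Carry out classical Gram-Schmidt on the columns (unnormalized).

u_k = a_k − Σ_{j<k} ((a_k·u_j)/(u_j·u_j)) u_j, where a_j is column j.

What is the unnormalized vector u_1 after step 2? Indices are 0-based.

Step 1: u_0 = a_0 = (4, 1).
Step 2: u_1 = a_1 − (10/17)·u_0 = (-6/17, 24/17).

u_1 = (-6/17, 24/17)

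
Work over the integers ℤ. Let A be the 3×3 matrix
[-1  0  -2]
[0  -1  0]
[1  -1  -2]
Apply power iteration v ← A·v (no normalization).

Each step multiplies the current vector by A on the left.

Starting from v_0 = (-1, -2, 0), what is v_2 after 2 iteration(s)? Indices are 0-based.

v_2 = (-3, -2, -3)

v_0 = (-1, -2, 0).
v_1 = A·v_0 = (1, 2, 1).
v_2 = A·v_1 = (-3, -2, -3).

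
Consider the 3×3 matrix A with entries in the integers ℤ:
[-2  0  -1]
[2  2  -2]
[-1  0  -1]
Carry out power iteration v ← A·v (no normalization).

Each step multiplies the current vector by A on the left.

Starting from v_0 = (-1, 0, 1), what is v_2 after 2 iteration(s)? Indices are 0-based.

v_0 = (-1, 0, 1).
v_1 = A·v_0 = (1, -4, 0).
v_2 = A·v_1 = (-2, -6, -1).

v_2 = (-2, -6, -1)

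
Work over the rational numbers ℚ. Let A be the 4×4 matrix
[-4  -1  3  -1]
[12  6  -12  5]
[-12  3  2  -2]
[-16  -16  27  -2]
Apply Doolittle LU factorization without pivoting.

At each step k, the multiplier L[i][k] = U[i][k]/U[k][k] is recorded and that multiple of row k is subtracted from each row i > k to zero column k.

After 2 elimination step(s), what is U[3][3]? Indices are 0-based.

k=0: U[0][0]=-4
  eliminate (1,0): mult=-3, new row 1: (0, 3, -3, 2); set L[1][0]=-3
  eliminate (2,0): mult=3, new row 2: (0, 6, -7, 1); set L[2][0]=3
  eliminate (3,0): mult=4, new row 3: (0, -12, 15, 2); set L[3][0]=4
k=1: U[1][1]=3
  eliminate (2,1): mult=2, new row 2: (0, 0, -1, -3); set L[2][1]=2
  eliminate (3,1): mult=-4, new row 3: (0, 0, 3, 10); set L[3][1]=-4

U[3][3] = 10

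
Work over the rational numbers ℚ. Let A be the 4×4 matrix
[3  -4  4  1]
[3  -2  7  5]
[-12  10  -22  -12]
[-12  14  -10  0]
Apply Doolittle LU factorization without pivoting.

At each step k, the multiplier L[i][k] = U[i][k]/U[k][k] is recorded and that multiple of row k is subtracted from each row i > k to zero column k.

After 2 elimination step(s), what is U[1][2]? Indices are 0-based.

U[1][2] = 3

[col 0] pivot 3
  R1 -= 1*R0 → (0, 2, 3, 4)  (L[1][0] := 1)
  R2 -= -4*R0 → (0, -6, -6, -8)  (L[2][0] := -4)
  R3 -= -4*R0 → (0, -2, 6, 4)  (L[3][0] := -4)
[col 1] pivot 2
  R2 -= -3*R1 → (0, 0, 3, 4)  (L[2][1] := -3)
  R3 -= -1*R1 → (0, 0, 9, 8)  (L[3][1] := -1)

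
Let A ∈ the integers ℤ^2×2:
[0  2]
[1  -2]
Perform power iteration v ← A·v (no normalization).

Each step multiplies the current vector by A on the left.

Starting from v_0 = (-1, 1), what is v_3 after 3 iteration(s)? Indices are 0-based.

v_0 = (-1, 1).
v_1 = A·v_0 = (2, -3).
v_2 = A·v_1 = (-6, 8).
v_3 = A·v_2 = (16, -22).

v_3 = (16, -22)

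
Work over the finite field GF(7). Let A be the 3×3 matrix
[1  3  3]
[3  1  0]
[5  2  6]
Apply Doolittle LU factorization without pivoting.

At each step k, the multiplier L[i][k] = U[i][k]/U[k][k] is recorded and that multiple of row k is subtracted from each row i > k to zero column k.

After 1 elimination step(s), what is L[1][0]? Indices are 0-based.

L[1][0] = 3

k=0: U[0][0]=1
  eliminate (1,0): mult=3, new row 1: (0, 6, 5); set L[1][0]=3
  eliminate (2,0): mult=5, new row 2: (0, 1, 5); set L[2][0]=5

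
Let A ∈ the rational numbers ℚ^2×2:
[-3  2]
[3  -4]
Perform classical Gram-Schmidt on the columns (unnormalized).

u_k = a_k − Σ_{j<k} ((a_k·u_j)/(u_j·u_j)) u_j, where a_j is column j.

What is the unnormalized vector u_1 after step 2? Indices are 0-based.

u_1 = (-1, -1)

Step 1: u_0 = a_0 = (-3, 3).
Step 2: u_1 = a_1 − (-1)·u_0 = (-1, -1).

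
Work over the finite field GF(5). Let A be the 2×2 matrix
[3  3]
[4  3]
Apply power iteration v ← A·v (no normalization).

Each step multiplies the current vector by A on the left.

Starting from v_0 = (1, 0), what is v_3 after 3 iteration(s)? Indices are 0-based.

v_0 = (1, 0).
v_1 = A·v_0 = (3, 4).
v_2 = A·v_1 = (1, 4).
v_3 = A·v_2 = (0, 1).

v_3 = (0, 1)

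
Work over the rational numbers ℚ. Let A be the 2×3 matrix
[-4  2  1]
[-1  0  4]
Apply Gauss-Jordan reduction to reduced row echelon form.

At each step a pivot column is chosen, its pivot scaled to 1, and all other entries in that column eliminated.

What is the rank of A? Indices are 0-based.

rank = 2

[1] R0 /= -4  ⇒  (1, -1/2, -1/4)
     R1 -= -1·R0  ⇒  (0, -1/2, 15/4)
[2] R1 /= -1/2  ⇒  (0, 1, -15/2)
     R0 -= -1/2·R1  ⇒  (1, 0, -4)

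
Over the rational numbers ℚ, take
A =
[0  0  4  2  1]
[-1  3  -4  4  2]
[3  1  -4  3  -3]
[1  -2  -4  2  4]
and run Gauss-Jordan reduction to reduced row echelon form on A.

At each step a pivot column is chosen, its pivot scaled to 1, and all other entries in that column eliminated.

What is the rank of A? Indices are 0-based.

rank = 4

pivot(0,0): swap R0↔R1
pivot(0,0)=-1: scale R0 → (1, -3, 4, -4, -2)
  clear (2,0): R2 −= (3)R0 → (0, 10, -16, 15, 3)
  clear (3,0): R3 −= (1)R0 → (0, 1, -8, 6, 6)
pivot(1,1): swap R1↔R2
pivot(1,1)=10: scale R1 → (0, 1, -8/5, 3/2, 3/10)
  clear (0,1): R0 −= (-3)R1 → (1, 0, -4/5, 1/2, -11/10)
  clear (3,1): R3 −= (1)R1 → (0, 0, -32/5, 9/2, 57/10)
pivot(2,2)=4: scale R2 → (0, 0, 1, 1/2, 1/4)
  clear (0,2): R0 −= (-4/5)R2 → (1, 0, 0, 9/10, -9/10)
  clear (1,2): R1 −= (-8/5)R2 → (0, 1, 0, 23/10, 7/10)
  clear (3,2): R3 −= (-32/5)R2 → (0, 0, 0, 77/10, 73/10)
pivot(3,3)=77/10: scale R3 → (0, 0, 0, 1, 73/77)
  clear (0,3): R0 −= (9/10)R3 → (1, 0, 0, 0, -135/77)
  clear (1,3): R1 −= (23/10)R3 → (0, 1, 0, 0, -114/77)
  clear (2,3): R2 −= (1/2)R3 → (0, 0, 1, 0, -69/308)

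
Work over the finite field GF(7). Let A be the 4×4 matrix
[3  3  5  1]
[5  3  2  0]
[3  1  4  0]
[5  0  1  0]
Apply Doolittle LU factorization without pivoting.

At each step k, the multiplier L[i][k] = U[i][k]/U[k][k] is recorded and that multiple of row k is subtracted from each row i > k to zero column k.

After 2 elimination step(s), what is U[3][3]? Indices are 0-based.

k=0: U[0][0]=3
  eliminate (1,0): mult=4, new row 1: (0, 5, 3, 3); set L[1][0]=4
  eliminate (2,0): mult=1, new row 2: (0, 5, 6, 6); set L[2][0]=1
  eliminate (3,0): mult=4, new row 3: (0, 2, 2, 3); set L[3][0]=4
k=1: U[1][1]=5
  eliminate (2,1): mult=1, new row 2: (0, 0, 3, 3); set L[2][1]=1
  eliminate (3,1): mult=6, new row 3: (0, 0, 5, 6); set L[3][1]=6

U[3][3] = 6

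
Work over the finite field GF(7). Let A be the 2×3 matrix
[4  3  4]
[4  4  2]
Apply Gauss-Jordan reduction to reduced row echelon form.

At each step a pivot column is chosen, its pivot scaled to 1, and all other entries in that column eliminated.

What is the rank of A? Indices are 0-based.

step 1: normalize row 0 (÷4) = (1, 6, 1)
  row 1: subtract 4×row0 = (0, 1, 5)
step 2: normalize row 1 (÷1) = (0, 1, 5)
  row 0: subtract 6×row1 = (1, 0, 6)

rank = 2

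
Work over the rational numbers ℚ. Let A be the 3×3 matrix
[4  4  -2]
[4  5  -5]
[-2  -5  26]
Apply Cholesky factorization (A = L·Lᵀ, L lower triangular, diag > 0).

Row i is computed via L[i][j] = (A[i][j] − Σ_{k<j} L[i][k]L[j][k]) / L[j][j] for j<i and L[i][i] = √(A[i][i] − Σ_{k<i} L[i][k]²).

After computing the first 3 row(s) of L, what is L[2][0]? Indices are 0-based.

Step 1: L[0][0] = √(4) = 2.
  L[1][0] = (4) / L[0][0] = 2.
Step 2: L[1][1] = √(1) = 1.
  L[2][0] = (-2) / L[0][0] = -1.
  L[2][1] = (-3) / L[1][1] = -3.
Step 3: L[2][2] = √(16) = 4.

L[2][0] = -1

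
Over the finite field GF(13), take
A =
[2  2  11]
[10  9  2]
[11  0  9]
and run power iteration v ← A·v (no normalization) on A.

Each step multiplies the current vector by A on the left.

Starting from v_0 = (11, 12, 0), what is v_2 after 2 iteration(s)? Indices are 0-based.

v_2 = (0, 12, 9)

v_0 = (11, 12, 0).
v_1 = A·v_0 = (7, 10, 4).
v_2 = A·v_1 = (0, 12, 9).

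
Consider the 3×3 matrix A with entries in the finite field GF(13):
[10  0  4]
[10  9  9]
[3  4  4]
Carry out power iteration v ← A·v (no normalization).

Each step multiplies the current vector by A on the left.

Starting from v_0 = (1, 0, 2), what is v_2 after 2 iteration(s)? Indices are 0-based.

v_0 = (1, 0, 2).
v_1 = A·v_0 = (5, 2, 11).
v_2 = A·v_1 = (3, 11, 2).

v_2 = (3, 11, 2)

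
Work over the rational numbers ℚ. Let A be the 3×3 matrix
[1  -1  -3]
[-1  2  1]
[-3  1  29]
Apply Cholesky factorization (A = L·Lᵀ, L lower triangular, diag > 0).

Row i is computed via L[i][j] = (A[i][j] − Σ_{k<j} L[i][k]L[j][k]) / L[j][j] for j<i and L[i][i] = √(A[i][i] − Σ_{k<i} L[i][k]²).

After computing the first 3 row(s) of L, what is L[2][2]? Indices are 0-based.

L[2][2] = 4

Step 1: L[0][0] = √(1) = 1.
  L[1][0] = (-1) / L[0][0] = -1.
Step 2: L[1][1] = √(1) = 1.
  L[2][0] = (-3) / L[0][0] = -3.
  L[2][1] = (-2) / L[1][1] = -2.
Step 3: L[2][2] = √(16) = 4.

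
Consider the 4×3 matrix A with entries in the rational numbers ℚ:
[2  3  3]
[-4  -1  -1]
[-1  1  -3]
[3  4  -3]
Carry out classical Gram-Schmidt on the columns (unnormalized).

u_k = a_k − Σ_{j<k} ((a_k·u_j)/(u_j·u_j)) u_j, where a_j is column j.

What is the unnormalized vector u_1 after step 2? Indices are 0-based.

Step 1: u_0 = a_0 = (2, -4, -1, 3).
Step 2: u_1 = a_1 − (7/10)·u_0 = (8/5, 9/5, 17/10, 19/10).

u_1 = (8/5, 9/5, 17/10, 19/10)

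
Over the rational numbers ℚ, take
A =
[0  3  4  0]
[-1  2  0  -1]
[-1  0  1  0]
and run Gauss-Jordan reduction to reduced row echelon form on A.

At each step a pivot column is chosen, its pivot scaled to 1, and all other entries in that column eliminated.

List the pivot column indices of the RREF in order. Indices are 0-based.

pivot columns: 0, 1, 2

[1] R0 <-> R1
[1] R0 /= -1  ⇒  (1, -2, 0, 1)
     R2 -= -1·R0  ⇒  (0, -2, 1, 1)
[2] R1 /= 3  ⇒  (0, 1, 4/3, 0)
     R0 -= -2·R1  ⇒  (1, 0, 8/3, 1)
     R2 -= -2·R1  ⇒  (0, 0, 11/3, 1)
[3] R2 /= 11/3  ⇒  (0, 0, 1, 3/11)
     R0 -= 8/3·R2  ⇒  (1, 0, 0, 3/11)
     R1 -= 4/3·R2  ⇒  (0, 1, 0, -4/11)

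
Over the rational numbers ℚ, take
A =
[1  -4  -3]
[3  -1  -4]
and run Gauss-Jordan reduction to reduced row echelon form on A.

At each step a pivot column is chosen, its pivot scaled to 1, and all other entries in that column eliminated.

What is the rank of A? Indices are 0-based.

rank = 2

pivot(0,0)=1: scale R0 → (1, -4, -3)
  clear (1,0): R1 −= (3)R0 → (0, 11, 5)
pivot(1,1)=11: scale R1 → (0, 1, 5/11)
  clear (0,1): R0 −= (-4)R1 → (1, 0, -13/11)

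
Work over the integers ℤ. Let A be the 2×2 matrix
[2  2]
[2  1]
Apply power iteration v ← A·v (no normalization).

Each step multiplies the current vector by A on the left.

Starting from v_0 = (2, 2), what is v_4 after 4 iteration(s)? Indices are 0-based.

v_0 = (2, 2).
v_1 = A·v_0 = (8, 6).
v_2 = A·v_1 = (28, 22).
v_3 = A·v_2 = (100, 78).
v_4 = A·v_3 = (356, 278).

v_4 = (356, 278)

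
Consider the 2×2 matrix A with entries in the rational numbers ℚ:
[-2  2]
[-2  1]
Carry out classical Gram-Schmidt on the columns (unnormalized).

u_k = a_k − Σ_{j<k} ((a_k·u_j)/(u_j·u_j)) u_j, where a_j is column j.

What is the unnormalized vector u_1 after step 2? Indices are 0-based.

u_1 = (1/2, -1/2)

Step 1: u_0 = a_0 = (-2, -2).
Step 2: u_1 = a_1 − (-3/4)·u_0 = (1/2, -1/2).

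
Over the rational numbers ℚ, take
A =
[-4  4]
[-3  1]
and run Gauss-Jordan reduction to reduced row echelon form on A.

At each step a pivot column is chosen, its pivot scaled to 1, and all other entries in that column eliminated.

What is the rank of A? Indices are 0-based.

[1] R0 /= -4  ⇒  (1, -1)
     R1 -= -3·R0  ⇒  (0, -2)
[2] R1 /= -2  ⇒  (0, 1)
     R0 -= -1·R1  ⇒  (1, 0)

rank = 2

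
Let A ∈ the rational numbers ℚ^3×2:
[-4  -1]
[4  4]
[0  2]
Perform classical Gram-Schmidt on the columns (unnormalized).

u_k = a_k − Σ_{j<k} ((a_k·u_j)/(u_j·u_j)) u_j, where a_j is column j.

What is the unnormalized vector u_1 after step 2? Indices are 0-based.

u_1 = (3/2, 3/2, 2)

Step 1: u_0 = a_0 = (-4, 4, 0).
Step 2: u_1 = a_1 − (5/8)·u_0 = (3/2, 3/2, 2).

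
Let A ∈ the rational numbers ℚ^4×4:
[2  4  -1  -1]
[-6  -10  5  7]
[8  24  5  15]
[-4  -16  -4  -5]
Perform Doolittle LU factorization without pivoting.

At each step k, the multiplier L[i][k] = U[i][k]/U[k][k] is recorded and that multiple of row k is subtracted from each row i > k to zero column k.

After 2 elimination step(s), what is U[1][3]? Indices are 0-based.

U[1][3] = 4

k=0: U[0][0]=2
  eliminate (1,0): mult=-3, new row 1: (0, 2, 2, 4); set L[1][0]=-3
  eliminate (2,0): mult=4, new row 2: (0, 8, 9, 19); set L[2][0]=4
  eliminate (3,0): mult=-2, new row 3: (0, -8, -6, -7); set L[3][0]=-2
k=1: U[1][1]=2
  eliminate (2,1): mult=4, new row 2: (0, 0, 1, 3); set L[2][1]=4
  eliminate (3,1): mult=-4, new row 3: (0, 0, 2, 9); set L[3][1]=-4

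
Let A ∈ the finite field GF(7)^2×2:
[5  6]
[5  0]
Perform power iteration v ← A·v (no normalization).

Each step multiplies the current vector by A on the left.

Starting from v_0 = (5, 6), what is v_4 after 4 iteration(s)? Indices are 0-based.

v_4 = (1, 1)

v_0 = (5, 6).
v_1 = A·v_0 = (5, 4).
v_2 = A·v_1 = (0, 4).
v_3 = A·v_2 = (3, 0).
v_4 = A·v_3 = (1, 1).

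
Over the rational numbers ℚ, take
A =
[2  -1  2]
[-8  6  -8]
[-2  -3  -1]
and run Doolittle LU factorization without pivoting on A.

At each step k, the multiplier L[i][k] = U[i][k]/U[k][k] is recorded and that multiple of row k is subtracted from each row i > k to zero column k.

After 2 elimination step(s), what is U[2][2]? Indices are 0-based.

U[2][2] = 1

k=0: U[0][0]=2
  eliminate (1,0): mult=-4, new row 1: (0, 2, 0); set L[1][0]=-4
  eliminate (2,0): mult=-1, new row 2: (0, -4, 1); set L[2][0]=-1
k=1: U[1][1]=2
  eliminate (2,1): mult=-2, new row 2: (0, 0, 1); set L[2][1]=-2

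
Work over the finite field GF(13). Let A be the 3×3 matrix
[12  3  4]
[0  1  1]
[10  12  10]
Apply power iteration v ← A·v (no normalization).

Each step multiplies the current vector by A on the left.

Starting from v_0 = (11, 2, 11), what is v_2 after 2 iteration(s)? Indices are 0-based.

v_2 = (1, 10, 9)

v_0 = (11, 2, 11).
v_1 = A·v_0 = (0, 0, 10).
v_2 = A·v_1 = (1, 10, 9).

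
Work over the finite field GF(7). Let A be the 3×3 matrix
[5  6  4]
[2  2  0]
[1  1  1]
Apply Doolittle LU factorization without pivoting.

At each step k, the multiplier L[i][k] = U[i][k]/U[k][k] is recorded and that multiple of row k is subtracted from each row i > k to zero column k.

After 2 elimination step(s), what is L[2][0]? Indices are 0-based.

L[2][0] = 3

k=0: U[0][0]=5
  eliminate (1,0): mult=6, new row 1: (0, 1, 4); set L[1][0]=6
  eliminate (2,0): mult=3, new row 2: (0, 4, 3); set L[2][0]=3
k=1: U[1][1]=1
  eliminate (2,1): mult=4, new row 2: (0, 0, 1); set L[2][1]=4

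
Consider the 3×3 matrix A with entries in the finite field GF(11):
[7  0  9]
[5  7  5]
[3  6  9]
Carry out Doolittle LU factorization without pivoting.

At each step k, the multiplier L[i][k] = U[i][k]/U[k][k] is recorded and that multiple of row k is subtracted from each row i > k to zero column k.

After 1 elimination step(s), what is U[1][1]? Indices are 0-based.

k=0: U[0][0]=7
  eliminate (1,0): mult=7, new row 1: (0, 7, 8); set L[1][0]=7
  eliminate (2,0): mult=2, new row 2: (0, 6, 2); set L[2][0]=2

U[1][1] = 7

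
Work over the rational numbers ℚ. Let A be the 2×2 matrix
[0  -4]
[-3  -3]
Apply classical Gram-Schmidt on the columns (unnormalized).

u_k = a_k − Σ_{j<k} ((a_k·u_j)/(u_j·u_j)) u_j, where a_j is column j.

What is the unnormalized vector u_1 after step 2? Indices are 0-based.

Step 1: u_0 = a_0 = (0, -3).
Step 2: u_1 = a_1 − (1)·u_0 = (-4, 0).

u_1 = (-4, 0)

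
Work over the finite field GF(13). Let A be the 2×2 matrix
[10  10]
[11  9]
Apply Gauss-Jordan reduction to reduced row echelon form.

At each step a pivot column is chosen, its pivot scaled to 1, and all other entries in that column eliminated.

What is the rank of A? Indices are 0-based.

pivot(0,0)=10: scale R0 → (1, 1)
  clear (1,0): R1 −= (11)R0 → (0, 11)
pivot(1,1)=11: scale R1 → (0, 1)
  clear (0,1): R0 −= (1)R1 → (1, 0)

rank = 2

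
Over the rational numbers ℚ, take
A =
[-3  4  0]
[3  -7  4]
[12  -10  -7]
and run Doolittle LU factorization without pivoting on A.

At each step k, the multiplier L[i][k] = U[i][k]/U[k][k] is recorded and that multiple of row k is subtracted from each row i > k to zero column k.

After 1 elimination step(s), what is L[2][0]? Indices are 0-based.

[col 0] pivot -3
  R1 -= -1*R0 → (0, -3, 4)  (L[1][0] := -1)
  R2 -= -4*R0 → (0, 6, -7)  (L[2][0] := -4)

L[2][0] = -4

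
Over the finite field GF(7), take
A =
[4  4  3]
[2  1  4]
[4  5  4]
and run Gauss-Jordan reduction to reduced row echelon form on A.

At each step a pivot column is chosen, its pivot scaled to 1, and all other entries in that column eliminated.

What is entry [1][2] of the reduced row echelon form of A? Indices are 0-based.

M[1][2] = 1

pivot(0,0)=4: scale R0 → (1, 1, 6)
  clear (1,0): R1 −= (2)R0 → (0, 6, 6)
  clear (2,0): R2 −= (4)R0 → (0, 1, 1)
pivot(1,1)=6: scale R1 → (0, 1, 1)
  clear (0,1): R0 −= (1)R1 → (1, 0, 5)
  clear (2,1): R2 −= (1)R1 → (0, 0, 0)
col 2: no nonzero at/below row 2; advance.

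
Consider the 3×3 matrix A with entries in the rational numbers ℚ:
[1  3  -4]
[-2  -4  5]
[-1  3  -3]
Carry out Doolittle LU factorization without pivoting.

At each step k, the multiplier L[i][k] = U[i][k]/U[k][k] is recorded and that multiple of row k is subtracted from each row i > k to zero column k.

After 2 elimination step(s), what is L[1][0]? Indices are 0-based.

k=0: U[0][0]=1
  eliminate (1,0): mult=-2, new row 1: (0, 2, -3); set L[1][0]=-2
  eliminate (2,0): mult=-1, new row 2: (0, 6, -7); set L[2][0]=-1
k=1: U[1][1]=2
  eliminate (2,1): mult=3, new row 2: (0, 0, 2); set L[2][1]=3

L[1][0] = -2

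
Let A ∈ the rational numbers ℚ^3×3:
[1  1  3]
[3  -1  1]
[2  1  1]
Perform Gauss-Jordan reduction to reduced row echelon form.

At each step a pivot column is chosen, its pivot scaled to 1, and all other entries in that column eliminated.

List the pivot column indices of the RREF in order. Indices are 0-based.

[1] R0 /= 1  ⇒  (1, 1, 3)
     R1 -= 3·R0  ⇒  (0, -4, -8)
     R2 -= 2·R0  ⇒  (0, -1, -5)
[2] R1 /= -4  ⇒  (0, 1, 2)
     R0 -= 1·R1  ⇒  (1, 0, 1)
     R2 -= -1·R1  ⇒  (0, 0, -3)
[3] R2 /= -3  ⇒  (0, 0, 1)
     R0 -= 1·R2  ⇒  (1, 0, 0)
     R1 -= 2·R2  ⇒  (0, 1, 0)

pivot columns: 0, 1, 2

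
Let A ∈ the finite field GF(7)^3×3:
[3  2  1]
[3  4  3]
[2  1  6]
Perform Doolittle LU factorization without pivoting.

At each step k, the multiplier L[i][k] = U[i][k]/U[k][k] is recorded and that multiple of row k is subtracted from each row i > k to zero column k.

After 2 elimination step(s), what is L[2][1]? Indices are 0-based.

[col 0] pivot 3
  R1 -= 1*R0 → (0, 2, 2)  (L[1][0] := 1)
  R2 -= 3*R0 → (0, 2, 3)  (L[2][0] := 3)
[col 1] pivot 2
  R2 -= 1*R1 → (0, 0, 1)  (L[2][1] := 1)

L[2][1] = 1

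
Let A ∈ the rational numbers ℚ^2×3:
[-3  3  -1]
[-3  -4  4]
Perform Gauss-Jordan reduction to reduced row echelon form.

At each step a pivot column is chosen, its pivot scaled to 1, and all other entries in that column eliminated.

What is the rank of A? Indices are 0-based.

rank = 2

step 1: normalize row 0 (÷-3) = (1, -1, 1/3)
  row 1: subtract -3×row0 = (0, -7, 5)
step 2: normalize row 1 (÷-7) = (0, 1, -5/7)
  row 0: subtract -1×row1 = (1, 0, -8/21)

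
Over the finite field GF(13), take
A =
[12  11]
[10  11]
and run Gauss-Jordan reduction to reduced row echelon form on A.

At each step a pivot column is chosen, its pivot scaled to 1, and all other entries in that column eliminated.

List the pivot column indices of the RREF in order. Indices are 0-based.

step 1: normalize row 0 (÷12) = (1, 2)
  row 1: subtract 10×row0 = (0, 4)
step 2: normalize row 1 (÷4) = (0, 1)
  row 0: subtract 2×row1 = (1, 0)

pivot columns: 0, 1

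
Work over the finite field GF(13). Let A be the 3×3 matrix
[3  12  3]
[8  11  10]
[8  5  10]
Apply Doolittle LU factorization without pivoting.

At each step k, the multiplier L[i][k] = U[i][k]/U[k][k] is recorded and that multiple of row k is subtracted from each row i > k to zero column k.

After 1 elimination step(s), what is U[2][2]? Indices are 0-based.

Step 1: pivot at (0,0) is 3.
  row1 ← row1 − (7)·row0  ⇒  L[1][0]=7, U row1=(0, 5, 2)
  row2 ← row2 − (7)·row0  ⇒  L[2][0]=7, U row2=(0, 12, 2)

U[2][2] = 2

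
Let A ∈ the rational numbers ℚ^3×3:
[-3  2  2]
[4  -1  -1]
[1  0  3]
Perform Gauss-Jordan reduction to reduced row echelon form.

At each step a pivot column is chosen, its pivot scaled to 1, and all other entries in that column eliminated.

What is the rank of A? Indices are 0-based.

step 1: normalize row 0 (÷-3) = (1, -2/3, -2/3)
  row 1: subtract 4×row0 = (0, 5/3, 5/3)
  row 2: subtract 1×row0 = (0, 2/3, 11/3)
step 2: normalize row 1 (÷5/3) = (0, 1, 1)
  row 0: subtract -2/3×row1 = (1, 0, 0)
  row 2: subtract 2/3×row1 = (0, 0, 3)
step 3: normalize row 2 (÷3) = (0, 0, 1)
  row 1: subtract 1×row2 = (0, 1, 0)

rank = 3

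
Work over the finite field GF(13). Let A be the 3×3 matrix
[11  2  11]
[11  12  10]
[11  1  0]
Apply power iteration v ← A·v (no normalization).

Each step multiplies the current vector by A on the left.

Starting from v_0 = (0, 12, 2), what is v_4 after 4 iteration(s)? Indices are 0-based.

v_0 = (0, 12, 2).
v_1 = A·v_0 = (7, 8, 12).
v_2 = A·v_1 = (4, 7, 7).
v_3 = A·v_2 = (5, 3, 12).
v_4 = A·v_3 = (11, 3, 6).

v_4 = (11, 3, 6)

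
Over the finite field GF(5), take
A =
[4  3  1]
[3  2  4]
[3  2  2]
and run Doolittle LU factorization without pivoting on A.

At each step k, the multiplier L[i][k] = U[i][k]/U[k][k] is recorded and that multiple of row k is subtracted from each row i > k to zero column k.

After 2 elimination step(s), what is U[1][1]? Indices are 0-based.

U[1][1] = 1

k=0: U[0][0]=4
  eliminate (1,0): mult=2, new row 1: (0, 1, 2); set L[1][0]=2
  eliminate (2,0): mult=2, new row 2: (0, 1, 0); set L[2][0]=2
k=1: U[1][1]=1
  eliminate (2,1): mult=1, new row 2: (0, 0, 3); set L[2][1]=1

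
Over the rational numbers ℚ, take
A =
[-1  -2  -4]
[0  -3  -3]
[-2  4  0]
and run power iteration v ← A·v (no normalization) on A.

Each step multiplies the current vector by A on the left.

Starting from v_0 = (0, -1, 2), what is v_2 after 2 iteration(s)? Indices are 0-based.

v_0 = (0, -1, 2).
v_1 = A·v_0 = (-6, -3, -4).
v_2 = A·v_1 = (28, 21, 0).

v_2 = (28, 21, 0)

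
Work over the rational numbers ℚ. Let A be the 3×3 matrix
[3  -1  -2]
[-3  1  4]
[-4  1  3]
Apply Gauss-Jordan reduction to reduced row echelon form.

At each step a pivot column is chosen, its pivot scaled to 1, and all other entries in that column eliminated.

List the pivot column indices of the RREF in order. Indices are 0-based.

[1] R0 /= 3  ⇒  (1, -1/3, -2/3)
     R1 -= -3·R0  ⇒  (0, 0, 2)
     R2 -= -4·R0  ⇒  (0, -1/3, 1/3)
[2] R1 <-> R2
[2] R1 /= -1/3  ⇒  (0, 1, -1)
     R0 -= -1/3·R1  ⇒  (1, 0, -1)
[3] R2 /= 2  ⇒  (0, 0, 1)
     R0 -= -1·R2  ⇒  (1, 0, 0)
     R1 -= -1·R2  ⇒  (0, 1, 0)

pivot columns: 0, 1, 2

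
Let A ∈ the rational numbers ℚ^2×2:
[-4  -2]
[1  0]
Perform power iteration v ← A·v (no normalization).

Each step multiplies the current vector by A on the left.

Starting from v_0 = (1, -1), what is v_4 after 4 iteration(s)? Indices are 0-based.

v_0 = (1, -1).
v_1 = A·v_0 = (-2, 1).
v_2 = A·v_1 = (6, -2).
v_3 = A·v_2 = (-20, 6).
v_4 = A·v_3 = (68, -20).

v_4 = (68, -20)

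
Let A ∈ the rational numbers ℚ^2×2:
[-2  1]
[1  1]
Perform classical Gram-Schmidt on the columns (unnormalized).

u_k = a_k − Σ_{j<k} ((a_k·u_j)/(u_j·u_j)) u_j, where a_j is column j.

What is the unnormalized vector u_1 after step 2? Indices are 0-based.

u_1 = (3/5, 6/5)

Step 1: u_0 = a_0 = (-2, 1).
Step 2: u_1 = a_1 − (-1/5)·u_0 = (3/5, 6/5).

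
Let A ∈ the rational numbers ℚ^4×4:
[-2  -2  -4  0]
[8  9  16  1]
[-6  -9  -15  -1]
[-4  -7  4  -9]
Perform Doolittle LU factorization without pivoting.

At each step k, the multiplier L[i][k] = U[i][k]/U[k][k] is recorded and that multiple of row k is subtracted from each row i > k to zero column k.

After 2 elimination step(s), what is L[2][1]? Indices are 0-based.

Step 1: pivot at (0,0) is -2.
  row1 ← row1 − (-4)·row0  ⇒  L[1][0]=-4, U row1=(0, 1, 0, 1)
  row2 ← row2 − (3)·row0  ⇒  L[2][0]=3, U row2=(0, -3, -3, -1)
  row3 ← row3 − (2)·row0  ⇒  L[3][0]=2, U row3=(0, -3, 12, -9)
Step 2: pivot at (1,1) is 1.
  row2 ← row2 − (-3)·row1  ⇒  L[2][1]=-3, U row2=(0, 0, -3, 2)
  row3 ← row3 − (-3)·row1  ⇒  L[3][1]=-3, U row3=(0, 0, 12, -6)

L[2][1] = -3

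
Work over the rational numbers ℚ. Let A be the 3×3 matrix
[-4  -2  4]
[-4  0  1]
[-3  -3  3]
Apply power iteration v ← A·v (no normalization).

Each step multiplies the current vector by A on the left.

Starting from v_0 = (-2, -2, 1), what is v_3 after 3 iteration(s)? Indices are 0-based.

v_0 = (-2, -2, 1).
v_1 = A·v_0 = (16, 9, 15).
v_2 = A·v_1 = (-22, -49, -30).
v_3 = A·v_2 = (66, 58, 123).

v_3 = (66, 58, 123)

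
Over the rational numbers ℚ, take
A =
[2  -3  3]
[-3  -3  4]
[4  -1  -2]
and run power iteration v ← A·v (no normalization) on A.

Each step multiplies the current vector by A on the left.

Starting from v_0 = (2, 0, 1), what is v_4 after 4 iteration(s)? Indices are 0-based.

v_4 = (734, 326, 267)

v_0 = (2, 0, 1).
v_1 = A·v_0 = (7, -2, 6).
v_2 = A·v_1 = (38, 9, 18).
v_3 = A·v_2 = (103, -69, 107).
v_4 = A·v_3 = (734, 326, 267).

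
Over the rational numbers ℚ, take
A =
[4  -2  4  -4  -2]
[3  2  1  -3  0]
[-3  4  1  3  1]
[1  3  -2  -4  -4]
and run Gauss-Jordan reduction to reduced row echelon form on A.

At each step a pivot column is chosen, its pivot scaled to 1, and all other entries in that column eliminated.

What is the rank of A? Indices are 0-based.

pivot(0,0)=4: scale R0 → (1, -1/2, 1, -1, -1/2)
  clear (1,0): R1 −= (3)R0 → (0, 7/2, -2, 0, 3/2)
  clear (2,0): R2 −= (-3)R0 → (0, 5/2, 4, 0, -1/2)
  clear (3,0): R3 −= (1)R0 → (0, 7/2, -3, -3, -7/2)
pivot(1,1)=7/2: scale R1 → (0, 1, -4/7, 0, 3/7)
  clear (0,1): R0 −= (-1/2)R1 → (1, 0, 5/7, -1, -2/7)
  clear (2,1): R2 −= (5/2)R1 → (0, 0, 38/7, 0, -11/7)
  clear (3,1): R3 −= (7/2)R1 → (0, 0, -1, -3, -5)
pivot(2,2)=38/7: scale R2 → (0, 0, 1, 0, -11/38)
  clear (0,2): R0 −= (5/7)R2 → (1, 0, 0, -1, -3/38)
  clear (1,2): R1 −= (-4/7)R2 → (0, 1, 0, 0, 5/19)
  clear (3,2): R3 −= (-1)R2 → (0, 0, 0, -3, -201/38)
pivot(3,3)=-3: scale R3 → (0, 0, 0, 1, 67/38)
  clear (0,3): R0 −= (-1)R3 → (1, 0, 0, 0, 32/19)

rank = 4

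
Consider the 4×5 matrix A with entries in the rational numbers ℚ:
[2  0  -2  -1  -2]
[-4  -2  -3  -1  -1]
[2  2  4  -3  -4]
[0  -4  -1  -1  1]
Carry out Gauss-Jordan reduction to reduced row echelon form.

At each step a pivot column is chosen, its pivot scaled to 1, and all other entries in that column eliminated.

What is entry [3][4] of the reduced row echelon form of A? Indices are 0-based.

M[3][4] = 4/3

[1] R0 /= 2  ⇒  (1, 0, -1, -1/2, -1)
     R1 -= -4·R0  ⇒  (0, -2, -7, -3, -5)
     R2 -= 2·R0  ⇒  (0, 2, 6, -2, -2)
[2] R1 /= -2  ⇒  (0, 1, 7/2, 3/2, 5/2)
     R2 -= 2·R1  ⇒  (0, 0, -1, -5, -7)
     R3 -= -4·R1  ⇒  (0, 0, 13, 5, 11)
[3] R2 /= -1  ⇒  (0, 0, 1, 5, 7)
     R0 -= -1·R2  ⇒  (1, 0, 0, 9/2, 6)
     R1 -= 7/2·R2  ⇒  (0, 1, 0, -16, -22)
     R3 -= 13·R2  ⇒  (0, 0, 0, -60, -80)
[4] R3 /= -60  ⇒  (0, 0, 0, 1, 4/3)
     R0 -= 9/2·R3  ⇒  (1, 0, 0, 0, 0)
     R1 -= -16·R3  ⇒  (0, 1, 0, 0, -2/3)
     R2 -= 5·R3  ⇒  (0, 0, 1, 0, 1/3)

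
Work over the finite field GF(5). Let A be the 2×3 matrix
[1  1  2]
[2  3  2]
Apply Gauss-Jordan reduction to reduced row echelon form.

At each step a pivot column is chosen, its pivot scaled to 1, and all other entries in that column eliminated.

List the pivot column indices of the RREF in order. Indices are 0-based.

pivot columns: 0, 1

step 1: normalize row 0 (÷1) = (1, 1, 2)
  row 1: subtract 2×row0 = (0, 1, 3)
step 2: normalize row 1 (÷1) = (0, 1, 3)
  row 0: subtract 1×row1 = (1, 0, 4)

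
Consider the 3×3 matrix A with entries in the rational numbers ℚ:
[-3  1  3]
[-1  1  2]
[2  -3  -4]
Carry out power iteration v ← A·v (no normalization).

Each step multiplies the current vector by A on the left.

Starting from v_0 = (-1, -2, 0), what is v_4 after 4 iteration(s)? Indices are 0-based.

v_0 = (-1, -2, 0).
v_1 = A·v_0 = (1, -1, 4).
v_2 = A·v_1 = (8, 6, -11).
v_3 = A·v_2 = (-51, -24, 42).
v_4 = A·v_3 = (255, 111, -198).

v_4 = (255, 111, -198)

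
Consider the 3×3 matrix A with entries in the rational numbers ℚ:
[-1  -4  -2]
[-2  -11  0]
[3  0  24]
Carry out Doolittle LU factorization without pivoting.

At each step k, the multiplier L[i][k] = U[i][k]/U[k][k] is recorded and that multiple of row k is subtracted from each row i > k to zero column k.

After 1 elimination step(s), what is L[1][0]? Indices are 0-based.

k=0: U[0][0]=-1
  eliminate (1,0): mult=2, new row 1: (0, -3, 4); set L[1][0]=2
  eliminate (2,0): mult=-3, new row 2: (0, -12, 18); set L[2][0]=-3

L[1][0] = 2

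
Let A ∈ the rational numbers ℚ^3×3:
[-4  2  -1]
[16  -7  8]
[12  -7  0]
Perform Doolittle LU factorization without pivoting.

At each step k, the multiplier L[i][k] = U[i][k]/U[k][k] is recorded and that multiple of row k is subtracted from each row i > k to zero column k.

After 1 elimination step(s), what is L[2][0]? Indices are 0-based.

L[2][0] = -3

Step 1: pivot at (0,0) is -4.
  row1 ← row1 − (-4)·row0  ⇒  L[1][0]=-4, U row1=(0, 1, 4)
  row2 ← row2 − (-3)·row0  ⇒  L[2][0]=-3, U row2=(0, -1, -3)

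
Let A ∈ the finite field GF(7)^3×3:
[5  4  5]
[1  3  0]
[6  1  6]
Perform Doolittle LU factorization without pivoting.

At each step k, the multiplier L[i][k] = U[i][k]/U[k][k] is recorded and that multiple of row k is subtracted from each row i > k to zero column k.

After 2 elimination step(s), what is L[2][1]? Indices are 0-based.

L[2][1] = 4

[col 0] pivot 5
  R1 -= 3*R0 → (0, 5, 6)  (L[1][0] := 3)
  R2 -= 4*R0 → (0, 6, 0)  (L[2][0] := 4)
[col 1] pivot 5
  R2 -= 4*R1 → (0, 0, 4)  (L[2][1] := 4)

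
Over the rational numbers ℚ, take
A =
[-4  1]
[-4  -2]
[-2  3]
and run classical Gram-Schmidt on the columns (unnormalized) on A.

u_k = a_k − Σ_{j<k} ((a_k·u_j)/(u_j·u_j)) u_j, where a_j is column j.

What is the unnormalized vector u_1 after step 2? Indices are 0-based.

Step 1: u_0 = a_0 = (-4, -4, -2).
Step 2: u_1 = a_1 − (-1/18)·u_0 = (7/9, -20/9, 26/9).

u_1 = (7/9, -20/9, 26/9)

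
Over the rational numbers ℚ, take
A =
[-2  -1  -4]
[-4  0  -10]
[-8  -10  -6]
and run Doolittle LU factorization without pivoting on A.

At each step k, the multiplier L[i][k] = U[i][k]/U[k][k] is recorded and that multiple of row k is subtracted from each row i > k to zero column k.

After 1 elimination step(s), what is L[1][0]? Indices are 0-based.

[col 0] pivot -2
  R1 -= 2*R0 → (0, 2, -2)  (L[1][0] := 2)
  R2 -= 4*R0 → (0, -6, 10)  (L[2][0] := 4)

L[1][0] = 2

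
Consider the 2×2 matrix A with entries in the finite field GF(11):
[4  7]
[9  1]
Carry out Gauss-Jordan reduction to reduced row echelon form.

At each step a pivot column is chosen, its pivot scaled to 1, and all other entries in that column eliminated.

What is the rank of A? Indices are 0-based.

pivot(0,0)=4: scale R0 → (1, 10)
  clear (1,0): R1 −= (9)R0 → (0, 10)
pivot(1,1)=10: scale R1 → (0, 1)
  clear (0,1): R0 −= (10)R1 → (1, 0)

rank = 2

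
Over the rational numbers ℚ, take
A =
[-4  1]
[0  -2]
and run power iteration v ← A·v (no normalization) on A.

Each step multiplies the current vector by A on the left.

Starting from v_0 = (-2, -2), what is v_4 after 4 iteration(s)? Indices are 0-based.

v_0 = (-2, -2).
v_1 = A·v_0 = (6, 4).
v_2 = A·v_1 = (-20, -8).
v_3 = A·v_2 = (72, 16).
v_4 = A·v_3 = (-272, -32).

v_4 = (-272, -32)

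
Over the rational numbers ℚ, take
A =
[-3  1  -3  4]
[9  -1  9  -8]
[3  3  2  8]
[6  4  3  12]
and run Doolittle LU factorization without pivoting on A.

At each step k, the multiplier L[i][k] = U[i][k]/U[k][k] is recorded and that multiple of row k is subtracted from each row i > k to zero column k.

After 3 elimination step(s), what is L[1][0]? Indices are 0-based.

[col 0] pivot -3
  R1 -= -3*R0 → (0, 2, 0, 4)  (L[1][0] := -3)
  R2 -= -1*R0 → (0, 4, -1, 12)  (L[2][0] := -1)
  R3 -= -2*R0 → (0, 6, -3, 20)  (L[3][0] := -2)
[col 1] pivot 2
  R2 -= 2*R1 → (0, 0, -1, 4)  (L[2][1] := 2)
  R3 -= 3*R1 → (0, 0, -3, 8)  (L[3][1] := 3)
[col 2] pivot -1
  R3 -= 3*R2 → (0, 0, 0, -4)  (L[3][2] := 3)

L[1][0] = -3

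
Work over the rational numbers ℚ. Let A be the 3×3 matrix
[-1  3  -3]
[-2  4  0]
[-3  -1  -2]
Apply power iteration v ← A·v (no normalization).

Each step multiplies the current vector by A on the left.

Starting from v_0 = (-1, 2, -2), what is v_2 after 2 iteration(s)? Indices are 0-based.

v_2 = (2, 14, -59)

v_0 = (-1, 2, -2).
v_1 = A·v_0 = (13, 10, 5).
v_2 = A·v_1 = (2, 14, -59).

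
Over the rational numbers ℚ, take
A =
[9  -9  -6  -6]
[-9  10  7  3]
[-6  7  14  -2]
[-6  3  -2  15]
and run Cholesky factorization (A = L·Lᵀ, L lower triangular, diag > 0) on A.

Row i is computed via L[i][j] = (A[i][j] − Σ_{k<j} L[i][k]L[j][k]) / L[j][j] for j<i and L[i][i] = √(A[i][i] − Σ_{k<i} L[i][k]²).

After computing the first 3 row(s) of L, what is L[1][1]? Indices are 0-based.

Step 1: L[0][0] = √(9) = 3.
  L[1][0] = (-9) / L[0][0] = -3.
Step 2: L[1][1] = √(1) = 1.
  L[2][0] = (-6) / L[0][0] = -2.
  L[2][1] = (1) / L[1][1] = 1.
Step 3: L[2][2] = √(9) = 3.

L[1][1] = 1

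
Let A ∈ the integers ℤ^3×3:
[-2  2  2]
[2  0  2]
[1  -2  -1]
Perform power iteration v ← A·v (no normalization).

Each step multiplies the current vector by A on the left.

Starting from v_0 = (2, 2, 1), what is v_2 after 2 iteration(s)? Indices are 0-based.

v_0 = (2, 2, 1).
v_1 = A·v_0 = (2, 6, -3).
v_2 = A·v_1 = (2, -2, -7).

v_2 = (2, -2, -7)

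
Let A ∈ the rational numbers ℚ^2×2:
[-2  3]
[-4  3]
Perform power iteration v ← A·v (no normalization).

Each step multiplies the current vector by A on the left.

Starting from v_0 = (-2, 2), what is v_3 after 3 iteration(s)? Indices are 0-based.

v_0 = (-2, 2).
v_1 = A·v_0 = (10, 14).
v_2 = A·v_1 = (22, 2).
v_3 = A·v_2 = (-38, -82).

v_3 = (-38, -82)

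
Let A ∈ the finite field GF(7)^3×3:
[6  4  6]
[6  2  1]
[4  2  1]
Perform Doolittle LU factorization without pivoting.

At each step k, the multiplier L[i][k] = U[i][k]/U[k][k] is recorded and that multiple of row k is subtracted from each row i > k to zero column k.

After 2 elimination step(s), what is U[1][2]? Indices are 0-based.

[col 0] pivot 6
  R1 -= 1*R0 → (0, 5, 2)  (L[1][0] := 1)
  R2 -= 3*R0 → (0, 4, 4)  (L[2][0] := 3)
[col 1] pivot 5
  R2 -= 5*R1 → (0, 0, 1)  (L[2][1] := 5)

U[1][2] = 2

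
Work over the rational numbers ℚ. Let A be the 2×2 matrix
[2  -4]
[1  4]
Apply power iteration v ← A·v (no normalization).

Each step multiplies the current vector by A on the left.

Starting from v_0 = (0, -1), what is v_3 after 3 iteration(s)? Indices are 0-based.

v_3 = (96, -24)

v_0 = (0, -1).
v_1 = A·v_0 = (4, -4).
v_2 = A·v_1 = (24, -12).
v_3 = A·v_2 = (96, -24).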